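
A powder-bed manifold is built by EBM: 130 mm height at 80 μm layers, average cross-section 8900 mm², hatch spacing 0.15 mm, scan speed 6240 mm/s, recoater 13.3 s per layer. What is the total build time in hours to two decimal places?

10.30 hours

Layers = ⌈130/0.08⌉ = 1625.
Per-layer scan distance: 8900 / 0.15 → 59333.3 mm.
Beam time per layer = 59333.3 / 6240 = 9.5085 s.
Time per layer: 9.5085 + 13.3 → 22.8085 s.
1625 layers × 22.8085 s/layer = 37063.8125 s, i.e. 10.30 hours.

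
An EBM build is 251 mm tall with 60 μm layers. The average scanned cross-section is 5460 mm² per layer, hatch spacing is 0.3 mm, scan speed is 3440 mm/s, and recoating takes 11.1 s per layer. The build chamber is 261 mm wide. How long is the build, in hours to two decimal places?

19.05 hours

Layer count = ceil(251 / 0.06) = 4184.
Scan path per layer: 5460 / 0.3 → 18200 mm.
Scan time per layer = 18200 / 3440, so 5.2907 s.
Per-layer time = 5.2907 + 11.1, so 16.3907 s.
Total: 4184 × 16.3907 s = 68578.6888 s → 19.05 hours.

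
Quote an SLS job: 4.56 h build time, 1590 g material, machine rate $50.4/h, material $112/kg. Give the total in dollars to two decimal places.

$407.90

Time charge: 50.4 × 4.56 → $229.824.
Feedstock cost = 112 × 1590/1000, so $178.08.
Total = 229.824 + 178.08 = 407.904 ≈ $407.90.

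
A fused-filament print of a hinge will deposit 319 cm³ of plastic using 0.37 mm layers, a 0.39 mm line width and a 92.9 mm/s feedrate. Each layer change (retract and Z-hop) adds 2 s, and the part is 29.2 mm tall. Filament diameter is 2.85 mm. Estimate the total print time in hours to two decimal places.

6.65 hours

Line area: 0.37 × 0.39 → 0.1443 mm².
Toolpath length = 319 cm³ / 0.1443 mm² = 319000 / 0.1443 = 2210672.2 mm.
Time extruding = 2210672.2 / 92.9 = 23796.3 s.
Layer count = ceil(29.2 / 0.37) = 79.
Non-print overhead: 79 × 2 → 158 s.
Altogether 23796.3 + 158 = 23954.3 s, i.e. 6.65 hours.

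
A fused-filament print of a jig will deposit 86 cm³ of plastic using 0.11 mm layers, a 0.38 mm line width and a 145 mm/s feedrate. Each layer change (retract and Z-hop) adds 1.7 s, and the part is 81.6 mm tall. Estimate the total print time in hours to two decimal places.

4.29 hours

Bead cross-section: 0.11 × 0.38 → 0.0418 mm².
Total extruded path = 86000/0.0418 = 2057416.3 mm.
Print-move time = 2057416.3 / 145, so 14189.1 s.
Number of layers: 81.6 / 0.11 → 742 (rounded up).
Non-print overhead = 742 × 1.7, so 1261.4 s.
Total = 14189.1 + 1261.4 = 15450.5 s = 4.29 hours.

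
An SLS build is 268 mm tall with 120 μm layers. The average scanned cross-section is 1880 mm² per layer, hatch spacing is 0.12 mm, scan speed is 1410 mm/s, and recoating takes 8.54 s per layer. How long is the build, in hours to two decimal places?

Layers = ⌈268/0.12⌉ = 2234.
Per-layer scan distance = 1880 / 0.12 = 15666.7 mm.
Per-layer scan time = 15666.7 / 1410, so 11.1111 s.
Layer cycle: 11.1111 + 8.54 → 19.6511 s.
2234 layers × 19.6511 s/layer = 43900.5574 s, i.e. 12.19 hours.

12.19 hours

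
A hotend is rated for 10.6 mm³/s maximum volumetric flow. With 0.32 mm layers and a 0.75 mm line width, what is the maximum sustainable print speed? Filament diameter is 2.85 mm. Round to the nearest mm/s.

44 mm/s

Extrusion cross-section = 0.32 × 0.75 = 0.24 mm².
Max speed = 10.6 / 0.24 = 44.17 ≈ 44 mm/s.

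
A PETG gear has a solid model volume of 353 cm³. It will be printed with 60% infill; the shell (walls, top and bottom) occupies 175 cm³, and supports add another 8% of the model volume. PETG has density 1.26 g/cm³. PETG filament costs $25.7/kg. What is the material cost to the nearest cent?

$10.04

Interior volume: 353 − 175 → 178 cm³.
Deposited infill = 0.60 × 178, so 106.8 cm³.
Support = 0.08 × 353 = 28.24 cm³.
Total extruded = 175 + 106.8 + 28.24, so 310.04 cm³.
Mass: 310.04 × 1.26 → 390.6504 g.
At $25.7/kg: 390.6504/1000 × 25.7 = $10.04.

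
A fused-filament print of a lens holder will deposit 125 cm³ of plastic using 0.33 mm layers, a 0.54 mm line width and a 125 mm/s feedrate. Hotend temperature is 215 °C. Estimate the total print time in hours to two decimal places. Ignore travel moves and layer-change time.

Bead cross-section = 0.33 × 0.54, so 0.1782 mm².
Toolpath length = 125 cm³ / 0.1782 mm² = 125000 / 0.1782 = 701459 mm.
Extrusion time: 701459 / 125 → 5611.7 s.
Converting: 5611.7 s = 1.56 hours.

1.56 hours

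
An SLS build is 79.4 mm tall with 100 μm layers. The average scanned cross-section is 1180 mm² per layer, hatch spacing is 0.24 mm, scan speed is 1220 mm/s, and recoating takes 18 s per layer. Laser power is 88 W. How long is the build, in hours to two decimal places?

Layer count = ceil(79.4 / 0.1) = 794.
Per-layer scan distance = 1180 / 0.24, so 4916.7 mm.
Laser time per layer = 4916.7 / 1220 = 4.0301 s.
Per-layer time = 4.0301 + 18, so 22.0301 s.
Total: 794 × 22.0301 s = 17491.8994 s → 4.86 hours.

4.86 hours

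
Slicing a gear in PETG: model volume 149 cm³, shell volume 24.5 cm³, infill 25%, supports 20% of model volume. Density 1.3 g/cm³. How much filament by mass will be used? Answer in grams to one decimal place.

111.1 g

Infill region: 149 − 24.5 → 124.5 cm³.
Infill deposited: 0.25 × 124.5 → 31.125 cm³.
Support = 0.20 × 149, so 29.8 cm³.
Total printed volume = 24.5 + 31.125 + 29.8 = 85.425 cm³.
Mass: 85.425 × 1.3 → 111.0525 g.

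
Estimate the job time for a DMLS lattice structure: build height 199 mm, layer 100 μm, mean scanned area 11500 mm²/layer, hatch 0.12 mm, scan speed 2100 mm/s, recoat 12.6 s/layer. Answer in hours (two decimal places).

Layer count = ceil(199 / 0.1) = 1990.
Hatch length per layer = 11500 / 0.12, so 95833.3 mm.
Scan time per layer: 95833.3 / 2100 → 45.6349 s.
Layer cycle = 45.6349 + 12.6, so 58.2349 s.
Build time = 1990 × 58.2349 = 115887.451 s = 32.19 hours.

32.19 hours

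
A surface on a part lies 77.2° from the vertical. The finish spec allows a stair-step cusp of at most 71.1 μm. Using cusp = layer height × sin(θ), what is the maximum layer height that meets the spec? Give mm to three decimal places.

t = h_c / sin θ = 0.0711 / 0.9751 = 0.073 mm.

0.073 mm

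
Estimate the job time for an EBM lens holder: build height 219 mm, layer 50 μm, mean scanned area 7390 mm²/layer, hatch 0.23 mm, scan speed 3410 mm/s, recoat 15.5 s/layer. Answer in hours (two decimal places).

Layer count = ceil(219 / 0.05) = 4380.
Scan path per layer = 7390 / 0.23, so 32130.4 mm.
Beam time per layer = 32130.4 / 3410, so 9.4224 s.
Layer cycle = 9.4224 + 15.5 = 24.9224 s.
Total: 4380 × 24.9224 s = 109160.112 s → 30.32 hours.

30.32 hours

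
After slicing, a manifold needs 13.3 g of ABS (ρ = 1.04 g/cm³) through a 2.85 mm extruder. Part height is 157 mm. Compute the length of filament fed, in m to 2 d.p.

Volume = 13.3 g / 1.04 g·cm⁻³ = 12.7885 cm³ = 12788.5 mm³.
Filament cross-section = π × (2.85/2)² = 6.3794 mm².
Length = 12788.5 / 6.3794 = 2004.66 mm = 2.00 m.

2.00 m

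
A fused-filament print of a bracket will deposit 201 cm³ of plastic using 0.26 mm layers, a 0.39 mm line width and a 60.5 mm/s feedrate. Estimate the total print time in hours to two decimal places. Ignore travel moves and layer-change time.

9.10 hours

Line area = 0.26 × 0.39, so 0.1014 mm².
Total extruded path = 201000/0.1014 = 1982248.5 mm.
Print-move time: 1982248.5 / 60.5 → 32764.4 s.
Converting: 32764.4 s = 9.10 hours.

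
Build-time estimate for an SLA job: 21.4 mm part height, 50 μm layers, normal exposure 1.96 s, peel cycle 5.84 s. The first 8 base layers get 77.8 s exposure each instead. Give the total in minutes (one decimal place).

65.8 minutes

Layers = ⌈21.4/0.05⌉ = 428.
Bottom layers: 8 × (77.8 + 5.84) → 669.12 s.
Normal layers = 420 × (1.96 + 5.84), so 3276 s.
Total = 669.12 + 3276 = 3945.12 s = 65.8 minutes.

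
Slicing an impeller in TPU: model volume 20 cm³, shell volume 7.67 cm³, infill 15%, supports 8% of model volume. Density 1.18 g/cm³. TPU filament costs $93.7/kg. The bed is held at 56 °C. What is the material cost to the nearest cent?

Infill region: 20 − 7.67 → 12.33 cm³.
Deposited infill: 0.15 × 12.33 → 1.8495 cm³.
Support = 0.08 × 20 = 1.6 cm³.
Deposited volume = 7.67 + 1.8495 + 1.6, so 11.1195 cm³.
Mass: 11.1195 × 1.18 → 13.12101 g.
Cost = 13.12101 g / 1000 × $93.7/kg = $1.23.

$1.23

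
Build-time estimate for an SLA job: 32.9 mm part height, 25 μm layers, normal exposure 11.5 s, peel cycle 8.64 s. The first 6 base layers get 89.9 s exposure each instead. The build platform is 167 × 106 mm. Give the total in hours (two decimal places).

7.49 hours

Number of layers: 32.9 / 0.025 → 1316 (rounded up).
Base layers = 6 × (89.9 + 8.64) = 591.24 s.
Normal layers: 1310 × (11.5 + 8.64) → 26383.4 s.
Total = 591.24 + 26383.4 = 26974.64 s = 7.49 hours.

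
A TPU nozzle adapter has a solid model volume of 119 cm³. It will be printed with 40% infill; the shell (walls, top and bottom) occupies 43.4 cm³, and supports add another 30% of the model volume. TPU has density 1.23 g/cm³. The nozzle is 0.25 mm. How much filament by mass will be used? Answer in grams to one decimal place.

134.5 g

Infill region: 119 − 43.4 → 75.6 cm³.
Deposited infill: 0.40 × 75.6 → 30.24 cm³.
Support: 0.30 × 119 → 35.7 cm³.
Total extruded = 43.4 + 30.24 + 35.7 = 109.34 cm³.
Mass = 109.34 × 1.23 = 134.4882 g.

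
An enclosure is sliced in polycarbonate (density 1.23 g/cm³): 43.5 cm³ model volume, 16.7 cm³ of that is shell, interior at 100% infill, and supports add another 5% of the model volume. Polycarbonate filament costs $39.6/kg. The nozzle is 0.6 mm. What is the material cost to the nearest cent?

$2.22

Volume inside the shell: 43.5 − 16.7 → 26.8 cm³.
Deposited infill = 1.00 × 26.8, so 26.8 cm³.
Support: 0.05 × 43.5 → 2.175 cm³.
Deposited volume = 16.7 + 26.8 + 2.175 = 45.675 cm³.
Mass = 45.675 × 1.23 = 56.18025 g.
Cost = 56.18025 g / 1000 × $39.6/kg = $2.22.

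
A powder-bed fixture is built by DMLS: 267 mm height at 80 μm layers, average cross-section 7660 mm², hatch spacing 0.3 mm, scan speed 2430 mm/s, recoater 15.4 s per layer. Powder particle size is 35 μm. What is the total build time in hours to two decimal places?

Number of layers: 267 / 0.08 → 3338 (rounded up).
Per-layer scan distance = 7660 / 0.3 = 25533.3 mm.
Per-layer scan time: 25533.3 / 2430 → 10.5075 s.
Time per layer = 10.5075 + 15.4 = 25.9075 s.
Build time = 3338 × 25.9075 = 86479.235 s = 24.02 hours.

24.02 hours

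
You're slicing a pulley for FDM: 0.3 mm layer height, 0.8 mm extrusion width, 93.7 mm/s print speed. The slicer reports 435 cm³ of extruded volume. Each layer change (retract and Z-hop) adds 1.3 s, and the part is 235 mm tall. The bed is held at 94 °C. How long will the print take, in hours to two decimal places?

Bead cross-section = 0.3 × 0.8, so 0.24 mm².
Path length: 435000 mm³ / 0.24 mm² → 1812500 mm.
Time extruding = 1812500 / 93.7, so 19343.6 s.
Layers = ⌈235/0.3⌉ = 784.
Non-print overhead = 784 × 1.3 = 1019.2 s.
Total = 19343.6 + 1019.2 = 20362.8 s = 5.66 hours.

5.66 hours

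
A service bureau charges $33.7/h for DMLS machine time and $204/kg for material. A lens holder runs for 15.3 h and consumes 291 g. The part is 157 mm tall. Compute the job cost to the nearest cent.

Machine cost = 33.7 × 15.3, so $515.61.
Material charge: 204 × 291/1000 → $59.364.
Total = 515.61 + 59.364 = 574.974 ≈ $574.97.

$574.97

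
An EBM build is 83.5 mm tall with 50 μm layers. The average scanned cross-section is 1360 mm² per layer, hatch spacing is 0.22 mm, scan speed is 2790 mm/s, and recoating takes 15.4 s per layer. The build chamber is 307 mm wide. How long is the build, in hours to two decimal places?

8.17 hours

Layers = ⌈83.5/0.05⌉ = 1670.
Hatch length per layer = 1360 / 0.22 = 6181.8 mm.
Scan time per layer = 6181.8 / 2790, so 2.2157 s.
Layer cycle: 2.2157 + 15.4 → 17.6157 s.
Total: 1670 × 17.6157 s = 29418.219 s → 8.17 hours.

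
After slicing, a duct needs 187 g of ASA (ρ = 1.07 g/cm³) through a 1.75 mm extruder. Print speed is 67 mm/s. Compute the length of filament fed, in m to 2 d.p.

72.66 m

Volume = 187 g / 1.07 g·cm⁻³ = 174.7664 cm³ = 174766.4 mm³.
Filament cross-section = π × (1.75/2)² = 2.4053 mm².
L = V/A = 174766.4/2.4053 = 72658.88 mm → 72.66 m.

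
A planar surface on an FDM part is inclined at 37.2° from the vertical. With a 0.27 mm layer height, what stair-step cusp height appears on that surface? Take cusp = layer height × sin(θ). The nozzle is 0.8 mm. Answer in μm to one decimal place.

163.2 μm

Cusp = layer height × sin(37.2°) = 0.27 × 0.6046 = 0.163242 mm = 163.2 μm.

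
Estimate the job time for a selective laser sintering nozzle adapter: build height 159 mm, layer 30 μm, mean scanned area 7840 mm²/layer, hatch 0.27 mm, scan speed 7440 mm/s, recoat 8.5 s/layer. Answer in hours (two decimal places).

18.26 hours

Layer count = ceil(159 / 0.03) = 5300.
Per-layer scan distance: 7840 / 0.27 → 29037 mm.
Laser time per layer = 29037 / 7440 = 3.9028 s.
Layer cycle = 3.9028 + 8.5, so 12.4028 s.
Build time = 5300 × 12.4028 = 65734.84 s = 18.26 hours.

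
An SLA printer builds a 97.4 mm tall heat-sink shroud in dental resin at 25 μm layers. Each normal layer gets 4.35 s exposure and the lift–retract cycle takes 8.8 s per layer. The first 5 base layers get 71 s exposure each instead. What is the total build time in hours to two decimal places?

14.32 hours

Layer count = ceil(97.4 / 0.025) = 3896.
Burn-in layers: 5 × (71 + 8.8) → 399 s.
Normal layers: 3891 × (4.35 + 8.8) → 51166.65 s.
Sum: 399 + 51166.65 = 51565.65 s → 14.32 hours.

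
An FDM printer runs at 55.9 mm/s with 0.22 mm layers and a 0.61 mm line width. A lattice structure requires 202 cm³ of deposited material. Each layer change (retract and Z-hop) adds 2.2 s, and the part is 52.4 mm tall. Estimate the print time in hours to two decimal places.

Extrusion cross-section = 0.22 × 0.61 = 0.1342 mm².
Total extruded path = 202000/0.1342 = 1505216.1 mm.
Extrusion time = 1505216.1 / 55.9, so 26926.9 s.
Number of layers: 52.4 / 0.22 → 239 (rounded up).
Non-print overhead = 239 × 2.2 = 525.8 s.
Total = 26926.9 + 525.8 = 27452.7 s = 7.63 hours.

7.63 hours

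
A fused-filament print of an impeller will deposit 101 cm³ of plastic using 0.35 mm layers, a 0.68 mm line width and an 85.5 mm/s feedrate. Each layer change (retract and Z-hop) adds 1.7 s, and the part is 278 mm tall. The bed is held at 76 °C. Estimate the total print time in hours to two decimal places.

Extrusion cross-section = 0.35 × 0.68 = 0.238 mm².
Total extruded path = 101000/0.238 = 424369.7 mm.
Extrusion time = 424369.7 / 85.5 = 4963.4 s.
Layer count = ceil(278 / 0.35) = 795.
Layer-change overhead = 795 × 1.7, so 1351.5 s.
Total = 4963.4 + 1351.5 = 6314.9 s = 1.75 hours.

1.75 hours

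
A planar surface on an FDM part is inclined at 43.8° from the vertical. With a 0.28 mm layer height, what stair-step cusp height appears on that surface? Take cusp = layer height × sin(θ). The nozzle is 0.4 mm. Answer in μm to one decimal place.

h_c = t·sin θ = 0.28 × 0.6921 = 0.193788 mm (193.8 μm).

193.8 μm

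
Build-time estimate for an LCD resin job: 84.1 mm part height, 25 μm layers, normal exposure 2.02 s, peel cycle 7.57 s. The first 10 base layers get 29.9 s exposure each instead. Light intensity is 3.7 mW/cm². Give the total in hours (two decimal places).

9.04 hours

Layer count = ceil(84.1 / 0.025) = 3364.
Base layers = 10 × (29.9 + 7.57) = 374.7 s.
Regular layers = 3354 × (2.02 + 7.57), so 32164.86 s.
Total = 374.7 + 32164.86 = 32539.56 s = 9.04 hours.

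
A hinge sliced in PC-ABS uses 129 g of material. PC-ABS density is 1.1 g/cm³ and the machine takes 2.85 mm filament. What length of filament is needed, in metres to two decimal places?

Volume = 129 g / 1.1 g·cm⁻³ = 117.2727 cm³ = 117272.7 mm³.
A = π r² = π × 1.425² = 6.3794 mm².
Length = 117272.7 / 6.3794 = 18383.03 mm = 18.38 m.

18.38 m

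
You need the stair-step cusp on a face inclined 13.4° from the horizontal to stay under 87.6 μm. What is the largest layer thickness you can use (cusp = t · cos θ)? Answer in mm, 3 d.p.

Layer height = cusp / cos(13.4°) = 0.0876 / 0.9728 = 0.090 mm.

0.090 mm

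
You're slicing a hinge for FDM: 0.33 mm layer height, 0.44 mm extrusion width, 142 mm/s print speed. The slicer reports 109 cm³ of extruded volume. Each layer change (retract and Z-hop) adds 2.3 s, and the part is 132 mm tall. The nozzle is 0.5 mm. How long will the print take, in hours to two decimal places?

Extrusion cross-section = 0.33 × 0.44 = 0.1452 mm².
Path length: 109000 mm³ / 0.1452 mm² → 750688.7 mm.
Time extruding: 750688.7 / 142 → 5286.5 s.
Layer count = ceil(132 / 0.33) = 400.
Non-print overhead = 400 × 2.3, so 920 s.
Altogether 5286.5 + 920 = 6206.5 s, i.e. 1.72 hours.

1.72 hours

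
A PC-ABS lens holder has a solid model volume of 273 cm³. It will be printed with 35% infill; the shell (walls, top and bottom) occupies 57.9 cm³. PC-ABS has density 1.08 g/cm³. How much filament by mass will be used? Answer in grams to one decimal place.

143.8 g

Volume inside the shell = 273 − 57.9 = 215.1 cm³.
Deposited infill: 0.35 × 215.1 → 75.285 cm³.
Total extruded: 57.9 + 75.285 → 133.185 cm³.
Mass = 133.185 × 1.08, so 143.8398 g.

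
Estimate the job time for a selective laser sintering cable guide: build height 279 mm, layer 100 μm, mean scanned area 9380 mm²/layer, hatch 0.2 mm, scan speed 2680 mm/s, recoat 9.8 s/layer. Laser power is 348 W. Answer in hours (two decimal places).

21.16 hours

Number of layers: 279 / 0.1 → 2790 (rounded up).
Hatch length per layer = 9380 / 0.2, so 46900 mm.
Per-layer scan time: 46900 / 2680 → 17.5 s.
Time per layer: 17.5 + 9.8 → 27.3 s.
Build time = 2790 × 27.3 = 76167 s = 21.16 hours.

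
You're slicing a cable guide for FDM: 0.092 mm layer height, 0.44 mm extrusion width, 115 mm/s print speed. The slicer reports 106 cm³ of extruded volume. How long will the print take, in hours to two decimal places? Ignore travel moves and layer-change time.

Line area = 0.092 × 0.44, so 0.04048 mm².
Path length: 106000 mm³ / 0.04048 mm² → 2618577.1 mm.
Time extruding = 2618577.1 / 115 = 22770.2 s.
22770.2 s = 6.33 hours.

6.33 hours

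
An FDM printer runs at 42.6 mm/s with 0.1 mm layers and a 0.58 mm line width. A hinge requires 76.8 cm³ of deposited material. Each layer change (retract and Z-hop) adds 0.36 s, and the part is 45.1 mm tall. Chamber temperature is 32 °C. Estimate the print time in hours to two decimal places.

8.68 hours

Extrusion cross-section = 0.1 × 0.58 = 0.058 mm².
Path length: 76800 mm³ / 0.058 mm² → 1324137.9 mm.
Extrusion time = 1324137.9 / 42.6 = 31083 s.
Number of layers: 45.1 / 0.1 → 451 (rounded up).
Layer-change overhead = 451 × 0.36, so 162.36 s.
Altogether 31083 + 162.36 = 31245.36 s, i.e. 8.68 hours.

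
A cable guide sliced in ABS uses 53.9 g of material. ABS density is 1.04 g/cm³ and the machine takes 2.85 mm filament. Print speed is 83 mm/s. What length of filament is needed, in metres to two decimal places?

8.12 m

Volume = 53.9 g / 1.04 g·cm⁻³ = 51.8269 cm³ = 51826.9 mm³.
Filament cross-section = π × (2.85/2)² = 6.3794 mm².
Length = 51826.9 / 6.3794 = 8124.1 mm = 8.12 m.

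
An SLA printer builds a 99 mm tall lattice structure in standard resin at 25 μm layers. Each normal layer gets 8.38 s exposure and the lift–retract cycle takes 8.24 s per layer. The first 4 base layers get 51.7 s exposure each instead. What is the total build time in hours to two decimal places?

Layers = ⌈99/0.025⌉ = 3960.
Bottom layers = 4 × (51.7 + 8.24) = 239.76 s.
Normal layers: 3956 × (8.38 + 8.24) → 65748.72 s.
Total = 239.76 + 65748.72 = 65988.48 s = 18.33 hours.

18.33 hours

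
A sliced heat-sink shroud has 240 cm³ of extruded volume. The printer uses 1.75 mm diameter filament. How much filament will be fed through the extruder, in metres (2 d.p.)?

A = π r² = π × 0.875² = 2.4053 mm².
L = 240000 mm³ / 2.4053 mm² = 99779.65 mm, i.e. 99.78 m.

99.78 m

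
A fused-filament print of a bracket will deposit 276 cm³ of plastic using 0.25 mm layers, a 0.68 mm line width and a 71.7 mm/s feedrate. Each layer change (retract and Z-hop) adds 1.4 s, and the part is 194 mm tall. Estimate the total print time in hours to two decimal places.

6.59 hours

Extrusion cross-section = 0.25 × 0.68, so 0.17 mm².
Toolpath length = 276 cm³ / 0.17 mm² = 276000 / 0.17 = 1623529.4 mm.
Time extruding: 1623529.4 / 71.7 → 22643.4 s.
Layers = ⌈194/0.25⌉ = 776.
Z-hop total: 776 × 1.4 → 1086.4 s.
Total = 22643.4 + 1086.4 = 23729.8 s = 6.59 hours.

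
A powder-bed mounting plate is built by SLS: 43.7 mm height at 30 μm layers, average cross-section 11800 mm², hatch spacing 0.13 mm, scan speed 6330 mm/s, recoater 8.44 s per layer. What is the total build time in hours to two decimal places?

9.22 hours

Number of layers: 43.7 / 0.03 → 1457 (rounded up).
Scan path per layer = 11800 / 0.13 = 90769.2 mm.
Laser time per layer = 90769.2 / 6330, so 14.3395 s.
Layer cycle = 14.3395 + 8.44, so 22.7795 s.
Build time = 1457 × 22.7795 = 33189.7315 s = 9.22 hours.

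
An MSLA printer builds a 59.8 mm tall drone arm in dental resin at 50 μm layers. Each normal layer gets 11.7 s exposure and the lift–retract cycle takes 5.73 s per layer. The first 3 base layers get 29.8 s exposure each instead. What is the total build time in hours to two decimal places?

Layers = ⌈59.8/0.05⌉ = 1196.
Bottom layers = 3 × (29.8 + 5.73) = 106.59 s.
Remaining layers = 1193 × (11.7 + 5.73), so 20793.99 s.
Total = 106.59 + 20793.99 = 20900.58 s = 5.81 hours.

5.81 hours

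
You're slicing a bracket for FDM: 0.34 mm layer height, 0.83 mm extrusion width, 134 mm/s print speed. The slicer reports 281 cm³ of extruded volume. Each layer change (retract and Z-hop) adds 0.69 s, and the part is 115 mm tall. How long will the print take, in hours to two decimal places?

2.13 hours

Bead cross-section: 0.34 × 0.83 → 0.2822 mm².
Total extruded path = 281000/0.2822 = 995747.7 mm.
Extrusion time = 995747.7 / 134 = 7431 s.
Layer count = ceil(115 / 0.34) = 339.
Z-hop total = 339 × 0.69 = 233.91 s.
Total = 7431 + 233.91 = 7664.91 s = 2.13 hours.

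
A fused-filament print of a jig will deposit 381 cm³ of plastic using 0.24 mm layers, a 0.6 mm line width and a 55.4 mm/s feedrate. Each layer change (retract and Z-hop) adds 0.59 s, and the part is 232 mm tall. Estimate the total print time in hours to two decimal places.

13.42 hours

Line area = 0.24 × 0.6, so 0.144 mm².
Path length: 381000 mm³ / 0.144 mm² → 2645833.3 mm.
Print-move time = 2645833.3 / 55.4 = 47758.7 s.
Number of layers: 232 / 0.24 → 967 (rounded up).
Layer-change overhead = 967 × 0.59 = 570.53 s.
Altogether 47758.7 + 570.53 = 48329.23 s, i.e. 13.42 hours.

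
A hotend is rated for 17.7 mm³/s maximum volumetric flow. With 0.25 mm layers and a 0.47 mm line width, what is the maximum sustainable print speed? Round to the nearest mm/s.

151 mm/s

Bead cross-section = 0.25 × 0.47 = 0.1175 mm².
Max speed = 17.7 / 0.1175 = 150.64 ≈ 151 mm/s.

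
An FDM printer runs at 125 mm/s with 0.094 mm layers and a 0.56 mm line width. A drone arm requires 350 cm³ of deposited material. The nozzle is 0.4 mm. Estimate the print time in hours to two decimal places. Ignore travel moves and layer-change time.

Bead cross-section = 0.094 × 0.56, so 0.05264 mm².
Toolpath length = 350 cm³ / 0.05264 mm² = 350000 / 0.05264 = 6648936.2 mm.
Time extruding: 6648936.2 / 125 → 53191.5 s.
In the requested units: 53191.5 s = 14.78 hours.

14.78 hours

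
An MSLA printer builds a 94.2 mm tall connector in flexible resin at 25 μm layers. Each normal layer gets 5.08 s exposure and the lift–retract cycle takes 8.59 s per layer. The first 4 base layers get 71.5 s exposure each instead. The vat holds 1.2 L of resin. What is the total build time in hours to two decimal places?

14.38 hours

Number of layers: 94.2 / 0.025 → 3768 (rounded up).
Burn-in layers: 4 × (71.5 + 8.59) → 320.36 s.
Normal layers: 3764 × (5.08 + 8.59) → 51453.88 s.
Sum: 320.36 + 51453.88 = 51774.24 s → 14.38 hours.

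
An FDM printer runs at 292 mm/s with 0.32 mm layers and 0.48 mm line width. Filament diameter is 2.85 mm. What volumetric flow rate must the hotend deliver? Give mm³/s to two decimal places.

44.85

A = 0.32 × 0.48 = 0.1536 mm².
Q = v·A = 292 × 0.1536 = 44.85 mm³/s.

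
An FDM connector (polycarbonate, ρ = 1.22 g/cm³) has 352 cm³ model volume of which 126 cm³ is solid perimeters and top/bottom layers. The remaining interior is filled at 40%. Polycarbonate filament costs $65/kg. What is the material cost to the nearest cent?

Interior volume = 352 − 126 = 226 cm³.
Infill volume = 0.40 × 226, so 90.4 cm³.
Deposited volume = 126 + 90.4, so 216.4 cm³.
Mass: 216.4 × 1.22 → 264.008 g.
At $65/kg: 264.008/1000 × 65 = $17.16.

$17.16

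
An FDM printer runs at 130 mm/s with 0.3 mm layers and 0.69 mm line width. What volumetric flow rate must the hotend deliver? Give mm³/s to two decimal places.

Bead cross-section = 0.3 × 0.69, so 0.207 mm².
Volumetric flow = 130 × 0.207 = 26.91 mm³/s.

26.91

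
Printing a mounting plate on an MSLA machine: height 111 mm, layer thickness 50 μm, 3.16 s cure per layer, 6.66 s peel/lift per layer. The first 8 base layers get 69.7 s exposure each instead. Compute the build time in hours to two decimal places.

6.20 hours

Number of layers: 111 / 0.05 → 2220 (rounded up).
Burn-in layers = 8 × (69.7 + 6.66), so 610.88 s.
Regular layers = 2212 × (3.16 + 6.66), so 21721.84 s.
Total = 610.88 + 21721.84 = 22332.72 s = 6.20 hours.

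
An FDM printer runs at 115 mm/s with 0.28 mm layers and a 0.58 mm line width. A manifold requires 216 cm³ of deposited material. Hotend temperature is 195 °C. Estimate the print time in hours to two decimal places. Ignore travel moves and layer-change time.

Bead cross-section = 0.28 × 0.58 = 0.1624 mm².
Path length: 216000 mm³ / 0.1624 mm² → 1330049.3 mm.
Time extruding = 1330049.3 / 115 = 11565.6 s.
That's 11565.6 s → 3.21 hours.

3.21 hours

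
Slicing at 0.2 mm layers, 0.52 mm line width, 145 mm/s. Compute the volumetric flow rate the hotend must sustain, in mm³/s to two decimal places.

15.08

Bead cross-section = 0.2 × 0.52 = 0.104 mm².
Volumetric flow = 145 × 0.104 = 15.08 mm³/s.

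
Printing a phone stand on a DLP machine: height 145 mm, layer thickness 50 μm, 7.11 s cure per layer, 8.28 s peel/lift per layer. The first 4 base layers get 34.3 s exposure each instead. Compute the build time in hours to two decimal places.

12.43 hours

Layers = ⌈145/0.05⌉ = 2900.
Base layers: 4 × (34.3 + 8.28) → 170.32 s.
Normal layers = 2896 × (7.11 + 8.28) = 44569.44 s.
Total = 170.32 + 44569.44 = 44739.76 s = 12.43 hours.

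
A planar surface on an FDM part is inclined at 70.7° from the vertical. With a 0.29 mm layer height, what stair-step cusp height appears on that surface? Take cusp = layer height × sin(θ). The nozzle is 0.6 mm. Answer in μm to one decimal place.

273.7 μm

Cusp = layer height × sin(70.7°) = 0.29 × 0.9438 = 0.273702 mm = 273.7 μm.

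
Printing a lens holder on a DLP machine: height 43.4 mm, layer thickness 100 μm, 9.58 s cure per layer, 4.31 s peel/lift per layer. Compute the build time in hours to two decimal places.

1.67 hours

Layer count = ceil(43.4 / 0.1) = 434.
Each layer takes = 9.58 + 4.31 = 13.89 s.
Total = 434 × 13.89 = 6028.26 s = 1.67 hours.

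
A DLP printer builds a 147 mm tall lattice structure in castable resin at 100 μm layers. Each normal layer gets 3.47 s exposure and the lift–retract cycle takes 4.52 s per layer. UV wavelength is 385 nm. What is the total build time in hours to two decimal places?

3.26 hours

Layers = ⌈147/0.1⌉ = 1470.
Per-layer time = 3.47 + 4.52 = 7.99 s.
Total = 1470 × 7.99 = 11745.3 s = 3.26 hours.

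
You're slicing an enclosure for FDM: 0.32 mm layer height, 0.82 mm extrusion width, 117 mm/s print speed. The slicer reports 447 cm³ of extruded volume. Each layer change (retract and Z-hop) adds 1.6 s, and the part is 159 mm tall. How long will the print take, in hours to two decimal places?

4.27 hours

Extrusion cross-section = 0.32 × 0.82 = 0.2624 mm².
Total extruded path = 447000/0.2624 = 1703506.1 mm.
Print-move time: 1703506.1 / 117 → 14559.9 s.
Layer count = ceil(159 / 0.32) = 497.
Layer-change overhead = 497 × 1.6, so 795.2 s.
Altogether 14559.9 + 795.2 = 15355.1 s, i.e. 4.27 hours.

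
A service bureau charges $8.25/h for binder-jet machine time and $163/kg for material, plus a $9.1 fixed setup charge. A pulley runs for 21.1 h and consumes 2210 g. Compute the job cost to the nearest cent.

Time charge = 8.25 × 21.1, so $174.075.
Feedstock cost = 163 × 2210/1000 = $360.23.
Adding setup: 174.075 + 360.23 + 9.1 → 543.405 ≈ $543.41.

$543.41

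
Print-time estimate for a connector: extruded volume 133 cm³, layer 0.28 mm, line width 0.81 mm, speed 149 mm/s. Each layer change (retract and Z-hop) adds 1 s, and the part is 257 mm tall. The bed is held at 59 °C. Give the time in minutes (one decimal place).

80.9 minutes

Extrusion cross-section = 0.28 × 0.81, so 0.2268 mm².
Toolpath length = 133 cm³ / 0.2268 mm² = 133000 / 0.2268 = 586419.8 mm.
Print-move time = 586419.8 / 149 = 3935.7 s.
Layers = ⌈257/0.28⌉ = 918.
Non-print overhead = 918 × 1, so 918 s.
Total = 3935.7 + 918 = 4853.7 s = 80.9 minutes.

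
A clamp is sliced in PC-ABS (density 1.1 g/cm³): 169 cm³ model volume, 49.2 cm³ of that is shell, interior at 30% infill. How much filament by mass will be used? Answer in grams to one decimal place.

93.7 g

Interior volume = 169 − 49.2 = 119.8 cm³.
Infill deposited: 0.30 × 119.8 → 35.94 cm³.
Total printed volume = 49.2 + 35.94, so 85.14 cm³.
Mass = 85.14 × 1.1 = 93.654 g.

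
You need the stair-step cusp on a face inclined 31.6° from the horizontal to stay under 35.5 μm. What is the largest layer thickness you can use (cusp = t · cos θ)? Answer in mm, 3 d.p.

Layer height = cusp / cos(31.6°) = 0.0355 / 0.8517 = 0.042 mm.

0.042 mm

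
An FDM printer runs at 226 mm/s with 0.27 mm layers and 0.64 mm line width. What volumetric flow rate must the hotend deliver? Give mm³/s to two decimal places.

Bead cross-section = 0.27 × 0.64, so 0.1728 mm².
Volumetric flow = 226 × 0.1728 = 39.05 mm³/s.

39.05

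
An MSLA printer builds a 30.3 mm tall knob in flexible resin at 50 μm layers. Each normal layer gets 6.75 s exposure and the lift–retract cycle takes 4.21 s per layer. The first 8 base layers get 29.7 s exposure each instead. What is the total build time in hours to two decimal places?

1.90 hours

Number of layers: 30.3 / 0.05 → 606 (rounded up).
Bottom layers: 8 × (29.7 + 4.21) → 271.28 s.
Regular layers = 598 × (6.75 + 4.21), so 6554.08 s.
Sum: 271.28 + 6554.08 = 6825.36 s → 1.90 hours.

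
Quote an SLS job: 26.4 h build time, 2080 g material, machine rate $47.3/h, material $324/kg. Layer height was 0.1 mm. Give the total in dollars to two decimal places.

$1922.64

Time charge = 47.3 × 26.4, so $1248.72.
Feedstock cost: 324 × 2080/1000 → $673.92.
Total = 1248.72 + 673.92 = $1922.64.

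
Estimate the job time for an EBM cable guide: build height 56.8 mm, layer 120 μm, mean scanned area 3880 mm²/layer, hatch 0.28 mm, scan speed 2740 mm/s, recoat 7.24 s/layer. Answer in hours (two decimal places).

Number of layers: 56.8 / 0.12 → 474 (rounded up).
Hatch length per layer = 3880 / 0.28 = 13857.1 mm.
Per-layer scan time = 13857.1 / 2740 = 5.0573 s.
Time per layer = 5.0573 + 7.24 = 12.2973 s.
474 layers × 12.2973 s/layer = 5828.9202 s, i.e. 1.62 hours.

1.62 hours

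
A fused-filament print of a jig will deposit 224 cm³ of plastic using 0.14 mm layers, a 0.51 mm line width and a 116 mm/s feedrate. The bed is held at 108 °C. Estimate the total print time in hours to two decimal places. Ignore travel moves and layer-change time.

Bead cross-section = 0.14 × 0.51, so 0.0714 mm².
Total extruded path = 224000/0.0714 = 3137254.9 mm.
Time extruding = 3137254.9 / 116 = 27045.3 s.
27045.3 s = 7.51 hours.

7.51 hours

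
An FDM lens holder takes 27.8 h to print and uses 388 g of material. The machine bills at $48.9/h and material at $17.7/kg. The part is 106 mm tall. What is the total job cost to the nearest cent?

$1366.29

Machine cost: 48.9 × 27.8 → $1359.42.
Material charge: 17.7 × 388/1000 → $6.8676.
Job cost: 1359.42 + 6.8676 = 1366.2876 ≈ $1366.29.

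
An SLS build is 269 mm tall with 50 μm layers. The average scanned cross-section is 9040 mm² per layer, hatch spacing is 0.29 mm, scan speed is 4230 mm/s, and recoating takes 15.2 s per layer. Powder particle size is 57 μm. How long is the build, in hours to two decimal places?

Number of layers: 269 / 0.05 → 5380 (rounded up).
Hatch length per layer = 9040 / 0.29 = 31172.4 mm.
Per-layer scan time: 31172.4 / 4230 → 7.3694 s.
Per-layer time: 7.3694 + 15.2 → 22.5694 s.
Total: 5380 × 22.5694 s = 121423.372 s → 33.73 hours.

33.73 hours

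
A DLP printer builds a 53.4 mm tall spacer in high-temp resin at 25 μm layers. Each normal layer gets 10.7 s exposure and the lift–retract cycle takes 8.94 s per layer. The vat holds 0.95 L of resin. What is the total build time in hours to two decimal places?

11.65 hours

Layers = ⌈53.4/0.025⌉ = 2136.
Cycle time: 10.7 + 8.94 → 19.64 s.
Total = 2136 × 19.64 = 41951.04 s = 11.65 hours.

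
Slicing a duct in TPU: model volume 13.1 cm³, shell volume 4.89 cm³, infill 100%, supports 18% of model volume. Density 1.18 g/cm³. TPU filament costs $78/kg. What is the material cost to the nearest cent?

$1.42

Volume inside the shell = 13.1 − 4.89, so 8.21 cm³.
Infill volume = 1.00 × 8.21 = 8.21 cm³.
Support: 0.18 × 13.1 → 2.358 cm³.
Total extruded: 4.89 + 8.21 + 2.358 → 15.458 cm³.
Mass = 15.458 × 1.18 = 18.24044 g.
Cost = 18.24044 g / 1000 × $78/kg = $1.42.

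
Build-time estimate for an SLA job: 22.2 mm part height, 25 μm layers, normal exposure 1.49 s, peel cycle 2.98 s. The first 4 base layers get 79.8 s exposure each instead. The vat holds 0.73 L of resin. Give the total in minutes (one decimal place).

Layers = ⌈22.2/0.025⌉ = 888.
Base layers: 4 × (79.8 + 2.98) → 331.12 s.
Normal layers = 884 × (1.49 + 2.98), so 3951.48 s.
Total = 331.12 + 3951.48 = 4282.6 s = 71.4 minutes.

71.4 minutes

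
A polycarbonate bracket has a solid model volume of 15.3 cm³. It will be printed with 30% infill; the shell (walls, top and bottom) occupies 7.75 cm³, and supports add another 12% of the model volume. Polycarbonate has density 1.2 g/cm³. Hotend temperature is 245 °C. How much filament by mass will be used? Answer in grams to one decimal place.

14.2 g

Infill region: 15.3 − 7.75 → 7.55 cm³.
Deposited infill: 0.30 × 7.55 → 2.265 cm³.
Support = 0.12 × 15.3 = 1.836 cm³.
Total printed volume = 7.75 + 2.265 + 1.836 = 11.851 cm³.
Mass = 11.851 × 1.2, so 14.2212 g.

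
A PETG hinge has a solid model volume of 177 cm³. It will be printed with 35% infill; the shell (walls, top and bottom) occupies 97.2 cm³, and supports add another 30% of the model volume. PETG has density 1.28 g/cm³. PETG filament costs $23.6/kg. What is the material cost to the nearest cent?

Interior volume = 177 − 97.2, so 79.8 cm³.
Infill deposited = 0.35 × 79.8 = 27.93 cm³.
Support = 0.30 × 177, so 53.1 cm³.
Total printed volume = 97.2 + 27.93 + 53.1, so 178.23 cm³.
Mass = 178.23 × 1.28 = 228.1344 g.
Cost = 228.1344 g / 1000 × $23.6/kg = $5.38.

$5.38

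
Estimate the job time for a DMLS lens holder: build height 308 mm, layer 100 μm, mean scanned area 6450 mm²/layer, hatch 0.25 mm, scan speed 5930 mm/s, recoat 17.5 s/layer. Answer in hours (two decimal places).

Layer count = ceil(308 / 0.1) = 3080.
Scan path per layer = 6450 / 0.25 = 25800 mm.
Per-layer scan time = 25800 / 5930 = 4.3508 s.
Layer cycle: 4.3508 + 17.5 → 21.8508 s.
3080 layers × 21.8508 s/layer = 67300.464 s, i.e. 18.69 hours.

18.69 hours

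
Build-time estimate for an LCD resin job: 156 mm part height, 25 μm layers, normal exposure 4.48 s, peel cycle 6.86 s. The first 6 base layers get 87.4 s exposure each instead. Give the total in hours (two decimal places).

Layer count = ceil(156 / 0.025) = 6240.
Base layers = 6 × (87.4 + 6.86), so 565.56 s.
Normal layers = 6234 × (4.48 + 6.86) = 70693.56 s.
Sum: 565.56 + 70693.56 = 71259.12 s → 19.79 hours.

19.79 hours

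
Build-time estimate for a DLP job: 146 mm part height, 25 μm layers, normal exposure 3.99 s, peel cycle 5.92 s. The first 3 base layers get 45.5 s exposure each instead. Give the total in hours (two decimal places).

Layer count = ceil(146 / 0.025) = 5840.
Base layers = 3 × (45.5 + 5.92) = 154.26 s.
Regular layers = 5837 × (3.99 + 5.92), so 57844.67 s.
Total = 154.26 + 57844.67 = 57998.93 s = 16.11 hours.

16.11 hours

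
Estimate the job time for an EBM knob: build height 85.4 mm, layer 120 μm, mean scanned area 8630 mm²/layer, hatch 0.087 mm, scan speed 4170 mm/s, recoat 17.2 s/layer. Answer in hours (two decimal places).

8.11 hours

Number of layers: 85.4 / 0.12 → 712 (rounded up).
Scan path per layer = 8630 / 0.087, so 99195.4 mm.
Scan time per layer: 99195.4 / 4170 → 23.7879 s.
Per-layer time: 23.7879 + 17.2 → 40.9879 s.
Build time = 712 × 40.9879 = 29183.3848 s = 8.11 hours.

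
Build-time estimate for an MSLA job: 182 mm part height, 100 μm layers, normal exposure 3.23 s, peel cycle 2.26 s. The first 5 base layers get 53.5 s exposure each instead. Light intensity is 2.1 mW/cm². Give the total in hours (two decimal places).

Number of layers: 182 / 0.1 → 1820 (rounded up).
Bottom layers: 5 × (53.5 + 2.26) → 278.8 s.
Remaining layers = 1815 × (3.23 + 2.26), so 9964.35 s.
Total = 278.8 + 9964.35 = 10243.15 s = 2.85 hours.

2.85 hours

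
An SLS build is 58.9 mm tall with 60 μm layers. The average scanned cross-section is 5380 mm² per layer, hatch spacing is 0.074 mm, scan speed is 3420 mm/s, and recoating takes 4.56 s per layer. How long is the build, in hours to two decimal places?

7.04 hours

Number of layers: 58.9 / 0.06 → 982 (rounded up).
Scan path per layer: 5380 / 0.074 → 72702.7 mm.
Per-layer scan time: 72702.7 / 3420 → 21.2581 s.
Per-layer time: 21.2581 + 4.56 → 25.8181 s.
982 layers × 25.8181 s/layer = 25353.3742 s, i.e. 7.04 hours.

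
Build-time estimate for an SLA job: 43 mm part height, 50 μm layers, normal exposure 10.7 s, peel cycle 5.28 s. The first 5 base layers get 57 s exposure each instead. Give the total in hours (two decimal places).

3.88 hours

Layer count = ceil(43 / 0.05) = 860.
Burn-in layers = 5 × (57 + 5.28) = 311.4 s.
Regular layers: 855 × (10.7 + 5.28) → 13662.9 s.
Total = 311.4 + 13662.9 = 13974.3 s = 3.88 hours.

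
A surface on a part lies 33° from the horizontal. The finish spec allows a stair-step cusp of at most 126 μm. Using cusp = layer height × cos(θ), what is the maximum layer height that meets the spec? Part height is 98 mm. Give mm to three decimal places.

0.150 mm

cos(33°) = 0.8387; t_max = 0.126/0.8387 = 0.150 mm.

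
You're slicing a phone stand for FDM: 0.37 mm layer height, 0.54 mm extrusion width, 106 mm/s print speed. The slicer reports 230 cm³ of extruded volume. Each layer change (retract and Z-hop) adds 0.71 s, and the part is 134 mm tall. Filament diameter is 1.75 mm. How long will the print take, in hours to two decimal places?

3.09 hours

Line area: 0.37 × 0.54 → 0.1998 mm².
Path length: 230000 mm³ / 0.1998 mm² → 1151151.2 mm.
Time extruding: 1151151.2 / 106 → 10859.9 s.
Layers = ⌈134/0.37⌉ = 363.
Layer-change overhead = 363 × 0.71 = 257.73 s.
Total = 10859.9 + 257.73 = 11117.63 s = 3.09 hours.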